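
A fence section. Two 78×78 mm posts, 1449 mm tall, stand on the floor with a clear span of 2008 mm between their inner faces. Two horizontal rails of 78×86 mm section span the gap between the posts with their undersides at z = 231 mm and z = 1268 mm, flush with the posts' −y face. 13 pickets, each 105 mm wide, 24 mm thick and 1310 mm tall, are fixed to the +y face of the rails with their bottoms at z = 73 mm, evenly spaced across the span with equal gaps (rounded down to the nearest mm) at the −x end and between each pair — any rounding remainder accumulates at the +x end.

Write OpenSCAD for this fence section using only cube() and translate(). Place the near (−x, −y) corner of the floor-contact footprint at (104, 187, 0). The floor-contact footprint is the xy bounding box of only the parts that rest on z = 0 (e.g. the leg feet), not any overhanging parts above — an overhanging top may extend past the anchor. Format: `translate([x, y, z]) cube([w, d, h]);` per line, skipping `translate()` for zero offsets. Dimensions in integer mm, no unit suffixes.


translate([104, 187, 0]) cube([78, 78, 1449]);
translate([2190, 187, 0]) cube([78, 78, 1449]);
translate([182, 187, 231]) cube([2008, 78, 86]);
translate([182, 187, 1268]) cube([2008, 78, 86]);
translate([227, 265, 73]) cube([105, 24, 1310]);
translate([377, 265, 73]) cube([105, 24, 1310]);
translate([527, 265, 73]) cube([105, 24, 1310]);
translate([677, 265, 73]) cube([105, 24, 1310]);
translate([827, 265, 73]) cube([105, 24, 1310]);
translate([977, 265, 73]) cube([105, 24, 1310]);
translate([1127, 265, 73]) cube([105, 24, 1310]);
translate([1277, 265, 73]) cube([105, 24, 1310]);
translate([1427, 265, 73]) cube([105, 24, 1310]);
translate([1577, 265, 73]) cube([105, 24, 1310]);
translate([1727, 265, 73]) cube([105, 24, 1310]);
translate([1877, 265, 73]) cube([105, 24, 1310]);
translate([2027, 265, 73]) cube([105, 24, 1310]);


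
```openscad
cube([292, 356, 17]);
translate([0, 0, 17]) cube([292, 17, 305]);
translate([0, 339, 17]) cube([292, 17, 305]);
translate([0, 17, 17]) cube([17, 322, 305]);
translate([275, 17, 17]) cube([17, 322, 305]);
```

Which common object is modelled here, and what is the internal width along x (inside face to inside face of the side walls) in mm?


An open box. The internal width is 258 mm.

A 292×356 base slab with four walls standing on it — an open box. The base is 292 mm wide and the walls are 17 mm thick, so the internal width is 292 − 2 × 17 = 258 mm.


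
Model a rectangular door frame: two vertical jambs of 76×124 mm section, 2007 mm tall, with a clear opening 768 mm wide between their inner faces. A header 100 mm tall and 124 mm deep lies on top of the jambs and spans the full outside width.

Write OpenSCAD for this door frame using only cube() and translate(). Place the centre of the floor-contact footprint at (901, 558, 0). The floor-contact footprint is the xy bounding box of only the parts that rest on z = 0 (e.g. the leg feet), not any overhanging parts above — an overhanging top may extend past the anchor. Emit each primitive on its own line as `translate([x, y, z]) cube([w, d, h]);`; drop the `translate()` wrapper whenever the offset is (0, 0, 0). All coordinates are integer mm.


translate([441, 496, 0]) cube([76, 124, 2007]);
translate([1285, 496, 0]) cube([76, 124, 2007]);
translate([441, 496, 2007]) cube([920, 124, 100]);


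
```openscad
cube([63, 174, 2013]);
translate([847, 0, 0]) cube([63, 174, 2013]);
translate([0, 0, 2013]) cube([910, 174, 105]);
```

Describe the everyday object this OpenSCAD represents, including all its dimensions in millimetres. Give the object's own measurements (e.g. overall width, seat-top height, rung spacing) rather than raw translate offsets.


A door frame. The clear opening is 784 mm wide and 2013 mm high. Two 63 mm wide jambs, 174 mm deep, stand either side of the opening from the floor to the top of the opening. A 105 mm thick head sits across the top of both jambs, spanning the full outside width of the frame.


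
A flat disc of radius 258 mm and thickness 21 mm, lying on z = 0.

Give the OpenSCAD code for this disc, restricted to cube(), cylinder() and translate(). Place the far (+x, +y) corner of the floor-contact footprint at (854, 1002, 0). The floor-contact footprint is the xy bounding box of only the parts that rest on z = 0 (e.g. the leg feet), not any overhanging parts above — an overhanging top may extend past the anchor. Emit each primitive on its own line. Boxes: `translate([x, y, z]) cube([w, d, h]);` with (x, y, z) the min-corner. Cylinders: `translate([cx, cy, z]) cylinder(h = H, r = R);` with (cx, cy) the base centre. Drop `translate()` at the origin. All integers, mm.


translate([596, 744, 0]) cylinder(h = 21, r = 258);


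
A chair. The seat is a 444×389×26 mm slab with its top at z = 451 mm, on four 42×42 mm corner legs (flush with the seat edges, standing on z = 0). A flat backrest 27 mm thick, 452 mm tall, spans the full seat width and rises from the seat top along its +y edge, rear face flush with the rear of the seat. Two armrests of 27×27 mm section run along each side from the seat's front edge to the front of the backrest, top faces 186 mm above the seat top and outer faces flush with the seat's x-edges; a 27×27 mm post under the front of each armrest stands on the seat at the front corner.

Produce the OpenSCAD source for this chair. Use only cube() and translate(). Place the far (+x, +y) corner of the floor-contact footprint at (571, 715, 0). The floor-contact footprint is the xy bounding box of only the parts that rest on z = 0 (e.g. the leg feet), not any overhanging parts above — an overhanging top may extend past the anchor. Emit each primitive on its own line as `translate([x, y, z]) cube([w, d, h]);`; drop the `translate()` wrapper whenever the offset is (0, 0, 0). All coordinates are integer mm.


translate([127, 326, 425]) cube([444, 389, 26]);
translate([127, 326, 0]) cube([42, 42, 425]);
translate([529, 326, 0]) cube([42, 42, 425]);
translate([127, 673, 0]) cube([42, 42, 425]);
translate([529, 673, 0]) cube([42, 42, 425]);
translate([127, 688, 451]) cube([444, 27, 452]);
translate([127, 326, 610]) cube([27, 362, 27]);
translate([544, 326, 610]) cube([27, 362, 27]);
translate([127, 326, 451]) cube([27, 27, 159]);
translate([544, 326, 451]) cube([27, 27, 159]);


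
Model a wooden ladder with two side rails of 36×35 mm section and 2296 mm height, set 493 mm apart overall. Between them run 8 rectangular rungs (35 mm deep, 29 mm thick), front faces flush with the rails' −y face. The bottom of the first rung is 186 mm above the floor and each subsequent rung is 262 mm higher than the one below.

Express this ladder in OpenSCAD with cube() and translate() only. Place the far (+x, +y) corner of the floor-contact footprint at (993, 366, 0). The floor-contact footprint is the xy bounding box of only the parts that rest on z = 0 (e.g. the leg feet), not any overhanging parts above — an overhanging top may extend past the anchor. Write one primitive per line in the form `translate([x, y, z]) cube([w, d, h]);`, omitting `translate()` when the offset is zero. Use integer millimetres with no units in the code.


translate([500, 331, 0]) cube([36, 35, 2296]);
translate([957, 331, 0]) cube([36, 35, 2296]);
translate([536, 331, 186]) cube([421, 35, 29]);
translate([536, 331, 448]) cube([421, 35, 29]);
translate([536, 331, 710]) cube([421, 35, 29]);
translate([536, 331, 972]) cube([421, 35, 29]);
translate([536, 331, 1234]) cube([421, 35, 29]);
translate([536, 331, 1496]) cube([421, 35, 29]);
translate([536, 331, 1758]) cube([421, 35, 29]);
translate([536, 331, 2020]) cube([421, 35, 29]);


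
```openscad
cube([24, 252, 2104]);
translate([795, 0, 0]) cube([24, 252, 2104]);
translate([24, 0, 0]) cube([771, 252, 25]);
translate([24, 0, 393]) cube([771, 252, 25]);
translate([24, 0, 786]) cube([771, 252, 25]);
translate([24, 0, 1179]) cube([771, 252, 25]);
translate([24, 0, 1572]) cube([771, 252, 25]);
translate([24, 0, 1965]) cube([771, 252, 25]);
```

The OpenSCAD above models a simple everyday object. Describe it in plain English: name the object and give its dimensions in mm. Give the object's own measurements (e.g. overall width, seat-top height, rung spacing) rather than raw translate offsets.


An open bookshelf. Two side panels, each 24 mm thick, 252 mm deep and 2104 mm tall, stand 819 mm apart (outside-to-outside). Between them sit 6 shelves, each 25 mm thick and 252 mm deep, spanning the full gap between the sides. The bottom shelf rests on the floor (its underside at z = 0) and the clear gap between one shelf's top and the next shelf's underside is 368 mm.


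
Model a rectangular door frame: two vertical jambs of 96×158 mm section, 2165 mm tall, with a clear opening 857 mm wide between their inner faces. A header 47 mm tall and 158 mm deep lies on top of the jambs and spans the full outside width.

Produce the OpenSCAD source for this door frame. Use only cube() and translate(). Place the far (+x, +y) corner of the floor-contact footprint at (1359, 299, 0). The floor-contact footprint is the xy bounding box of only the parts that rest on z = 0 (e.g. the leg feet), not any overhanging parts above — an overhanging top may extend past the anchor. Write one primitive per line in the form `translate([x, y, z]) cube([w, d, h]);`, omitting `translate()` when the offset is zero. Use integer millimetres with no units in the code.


translate([310, 141, 0]) cube([96, 158, 2165]);
translate([1263, 141, 0]) cube([96, 158, 2165]);
translate([310, 141, 2165]) cube([1049, 158, 47]);


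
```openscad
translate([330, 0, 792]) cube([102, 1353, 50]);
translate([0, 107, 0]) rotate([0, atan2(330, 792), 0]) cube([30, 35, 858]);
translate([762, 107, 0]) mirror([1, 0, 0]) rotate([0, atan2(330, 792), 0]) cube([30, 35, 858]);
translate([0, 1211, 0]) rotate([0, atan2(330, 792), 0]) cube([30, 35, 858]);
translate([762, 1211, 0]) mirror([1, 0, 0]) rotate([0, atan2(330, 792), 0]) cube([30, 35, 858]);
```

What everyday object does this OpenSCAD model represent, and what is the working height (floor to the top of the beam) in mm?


A sawhorse. The overall height is 842 mm.

A beam across two mirrored pairs of raked legs — a sawhorse. The beam's underside is at z = 792 (matching the legs' vertical rise in atan2(330, 792)) and the beam is 50 mm tall, so its top is at 792 + 50 = 842 mm. The raked legs top out at the beam's underside, so that is the highest point.


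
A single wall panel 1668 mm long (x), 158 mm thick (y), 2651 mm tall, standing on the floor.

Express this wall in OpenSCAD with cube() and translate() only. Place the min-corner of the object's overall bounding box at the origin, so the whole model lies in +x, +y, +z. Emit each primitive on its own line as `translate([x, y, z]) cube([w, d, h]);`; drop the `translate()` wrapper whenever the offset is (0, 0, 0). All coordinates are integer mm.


cube([1668, 158, 2651]);


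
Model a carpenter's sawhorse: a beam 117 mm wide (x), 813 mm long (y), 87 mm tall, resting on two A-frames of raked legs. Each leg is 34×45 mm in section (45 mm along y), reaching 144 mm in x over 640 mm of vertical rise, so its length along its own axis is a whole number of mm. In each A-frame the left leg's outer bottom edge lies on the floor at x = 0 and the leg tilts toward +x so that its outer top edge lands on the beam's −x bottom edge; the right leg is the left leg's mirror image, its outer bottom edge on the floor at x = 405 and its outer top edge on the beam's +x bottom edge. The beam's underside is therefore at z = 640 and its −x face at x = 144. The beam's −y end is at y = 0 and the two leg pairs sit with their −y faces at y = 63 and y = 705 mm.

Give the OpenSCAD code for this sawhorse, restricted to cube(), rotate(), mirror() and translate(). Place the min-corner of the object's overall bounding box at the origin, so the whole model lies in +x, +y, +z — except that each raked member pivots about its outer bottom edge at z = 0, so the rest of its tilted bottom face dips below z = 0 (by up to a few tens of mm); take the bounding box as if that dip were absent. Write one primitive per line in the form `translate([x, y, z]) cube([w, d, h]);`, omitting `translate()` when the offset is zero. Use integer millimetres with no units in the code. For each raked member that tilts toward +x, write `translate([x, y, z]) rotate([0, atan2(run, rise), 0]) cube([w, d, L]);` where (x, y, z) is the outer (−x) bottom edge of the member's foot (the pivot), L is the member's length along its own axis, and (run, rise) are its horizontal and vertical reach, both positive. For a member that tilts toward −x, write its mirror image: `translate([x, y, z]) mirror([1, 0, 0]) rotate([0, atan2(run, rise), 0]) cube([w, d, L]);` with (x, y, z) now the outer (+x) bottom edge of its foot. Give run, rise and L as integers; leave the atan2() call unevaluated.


translate([144, 0, 640]) cube([117, 813, 87]);
translate([0, 63, 0]) rotate([0, atan2(144, 640), 0]) cube([34, 45, 656]);
translate([405, 63, 0]) mirror([1, 0, 0]) rotate([0, atan2(144, 640), 0]) cube([34, 45, 656]);
translate([0, 705, 0]) rotate([0, atan2(144, 640), 0]) cube([34, 45, 656]);
translate([405, 705, 0]) mirror([1, 0, 0]) rotate([0, atan2(144, 640), 0]) cube([34, 45, 656]);


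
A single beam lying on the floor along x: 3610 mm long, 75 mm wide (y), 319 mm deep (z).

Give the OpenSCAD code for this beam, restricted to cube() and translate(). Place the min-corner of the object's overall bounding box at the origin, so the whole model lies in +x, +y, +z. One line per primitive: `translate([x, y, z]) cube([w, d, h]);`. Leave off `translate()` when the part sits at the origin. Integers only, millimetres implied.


cube([3610, 75, 319]);


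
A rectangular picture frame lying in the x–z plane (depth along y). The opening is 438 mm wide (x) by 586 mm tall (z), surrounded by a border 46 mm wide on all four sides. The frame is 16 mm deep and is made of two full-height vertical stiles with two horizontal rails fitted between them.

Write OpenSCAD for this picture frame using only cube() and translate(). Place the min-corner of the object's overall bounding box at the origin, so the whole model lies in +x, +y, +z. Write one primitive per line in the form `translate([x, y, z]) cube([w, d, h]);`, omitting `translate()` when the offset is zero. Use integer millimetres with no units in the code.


cube([46, 16, 678]);
translate([484, 0, 0]) cube([46, 16, 678]);
translate([46, 0, 0]) cube([438, 16, 46]);
translate([46, 0, 632]) cube([438, 16, 46]);


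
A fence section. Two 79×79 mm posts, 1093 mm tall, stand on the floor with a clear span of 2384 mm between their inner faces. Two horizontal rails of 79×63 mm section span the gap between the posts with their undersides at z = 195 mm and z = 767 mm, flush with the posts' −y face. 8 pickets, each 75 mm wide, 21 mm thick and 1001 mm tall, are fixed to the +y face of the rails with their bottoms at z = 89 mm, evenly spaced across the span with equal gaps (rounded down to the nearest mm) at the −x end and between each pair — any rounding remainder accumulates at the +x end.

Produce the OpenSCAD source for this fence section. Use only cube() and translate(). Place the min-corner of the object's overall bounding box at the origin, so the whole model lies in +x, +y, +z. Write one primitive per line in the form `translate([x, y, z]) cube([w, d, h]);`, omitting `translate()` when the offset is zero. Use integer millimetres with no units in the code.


cube([79, 79, 1093]);
translate([2463, 0, 0]) cube([79, 79, 1093]);
translate([79, 0, 195]) cube([2384, 79, 63]);
translate([79, 0, 767]) cube([2384, 79, 63]);
translate([277, 79, 89]) cube([75, 21, 1001]);
translate([550, 79, 89]) cube([75, 21, 1001]);
translate([823, 79, 89]) cube([75, 21, 1001]);
translate([1096, 79, 89]) cube([75, 21, 1001]);
translate([1369, 79, 89]) cube([75, 21, 1001]);
translate([1642, 79, 89]) cube([75, 21, 1001]);
translate([1915, 79, 89]) cube([75, 21, 1001]);
translate([2188, 79, 89]) cube([75, 21, 1001]);


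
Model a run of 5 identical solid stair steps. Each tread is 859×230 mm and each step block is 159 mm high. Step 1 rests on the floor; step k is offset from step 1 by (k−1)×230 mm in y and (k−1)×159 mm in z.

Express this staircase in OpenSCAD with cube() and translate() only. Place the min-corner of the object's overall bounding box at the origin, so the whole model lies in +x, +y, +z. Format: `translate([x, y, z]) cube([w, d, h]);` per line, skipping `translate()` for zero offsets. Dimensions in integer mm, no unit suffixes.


cube([859, 230, 159]);
translate([0, 230, 159]) cube([859, 230, 159]);
translate([0, 460, 318]) cube([859, 230, 159]);
translate([0, 690, 477]) cube([859, 230, 159]);
translate([0, 920, 636]) cube([859, 230, 159]);


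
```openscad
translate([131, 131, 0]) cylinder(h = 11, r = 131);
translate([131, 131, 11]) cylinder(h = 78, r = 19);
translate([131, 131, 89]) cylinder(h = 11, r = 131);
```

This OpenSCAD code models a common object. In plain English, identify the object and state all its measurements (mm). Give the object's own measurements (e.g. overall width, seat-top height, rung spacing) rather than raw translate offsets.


A spool: two coaxial disc flanges of radius 131 mm and thickness 11 mm, joined by a core cylinder of radius 19 mm and height 78 mm. The lower flange rests on z = 0 and the three cylinders share a vertical axis.


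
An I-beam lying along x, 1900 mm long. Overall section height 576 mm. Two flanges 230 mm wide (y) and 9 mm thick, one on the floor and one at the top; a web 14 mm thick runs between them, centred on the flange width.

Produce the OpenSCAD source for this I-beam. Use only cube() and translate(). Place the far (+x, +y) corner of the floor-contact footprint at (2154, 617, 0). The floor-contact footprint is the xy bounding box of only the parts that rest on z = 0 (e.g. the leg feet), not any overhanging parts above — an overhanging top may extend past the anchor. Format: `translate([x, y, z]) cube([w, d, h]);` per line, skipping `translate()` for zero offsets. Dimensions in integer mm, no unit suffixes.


translate([254, 387, 0]) cube([1900, 230, 9]);
translate([254, 495, 9]) cube([1900, 14, 558]);
translate([254, 387, 567]) cube([1900, 230, 9]);


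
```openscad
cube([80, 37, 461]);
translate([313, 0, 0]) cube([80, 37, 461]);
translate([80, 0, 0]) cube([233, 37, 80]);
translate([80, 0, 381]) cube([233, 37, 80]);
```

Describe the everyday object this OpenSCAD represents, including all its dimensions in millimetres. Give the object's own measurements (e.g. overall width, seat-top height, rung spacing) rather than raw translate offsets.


A rectangular picture frame lying in the x–z plane (depth along y). The opening is 233 mm wide (x) by 301 mm tall (z), surrounded by a border 80 mm wide on all four sides. The frame is 37 mm deep and is made of two full-height vertical stiles with two horizontal rails fitted between them.


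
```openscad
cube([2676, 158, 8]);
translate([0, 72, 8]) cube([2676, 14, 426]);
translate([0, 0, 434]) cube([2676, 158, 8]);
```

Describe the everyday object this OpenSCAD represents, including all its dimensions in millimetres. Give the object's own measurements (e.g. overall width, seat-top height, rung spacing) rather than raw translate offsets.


An I-beam lying along x, 2676 mm long. Overall section height 442 mm. Two flanges 158 mm wide (y) and 8 mm thick, one on the floor and one at the top; a web 14 mm thick runs between them, centred on the flange width.


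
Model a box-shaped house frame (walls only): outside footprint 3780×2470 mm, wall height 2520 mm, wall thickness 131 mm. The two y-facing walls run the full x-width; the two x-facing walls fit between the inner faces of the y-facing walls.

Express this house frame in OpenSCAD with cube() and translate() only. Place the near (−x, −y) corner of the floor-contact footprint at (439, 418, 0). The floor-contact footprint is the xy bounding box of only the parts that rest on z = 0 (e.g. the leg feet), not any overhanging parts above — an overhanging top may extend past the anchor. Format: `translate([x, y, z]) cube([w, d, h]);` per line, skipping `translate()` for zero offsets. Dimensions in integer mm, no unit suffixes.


translate([439, 418, 0]) cube([3780, 131, 2520]);
translate([439, 2757, 0]) cube([3780, 131, 2520]);
translate([439, 549, 0]) cube([131, 2208, 2520]);
translate([4088, 549, 0]) cube([131, 2208, 2520]);


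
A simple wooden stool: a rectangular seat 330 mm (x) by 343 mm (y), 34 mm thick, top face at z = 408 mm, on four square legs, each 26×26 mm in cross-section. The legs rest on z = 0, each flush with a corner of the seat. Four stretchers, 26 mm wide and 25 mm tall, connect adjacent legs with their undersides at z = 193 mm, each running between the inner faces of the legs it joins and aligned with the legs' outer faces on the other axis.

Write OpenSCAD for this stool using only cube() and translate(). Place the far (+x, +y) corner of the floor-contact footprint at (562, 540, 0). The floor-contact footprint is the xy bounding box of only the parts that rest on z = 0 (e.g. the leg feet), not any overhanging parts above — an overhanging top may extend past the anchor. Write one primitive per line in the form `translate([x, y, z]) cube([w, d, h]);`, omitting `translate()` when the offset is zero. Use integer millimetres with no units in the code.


// leg_h = 408 - 34 = 374
// stretcher span = 330 - 2*26 = 278
translate([232, 197, 374]) cube([330, 343, 34]);
translate([232, 197, 0]) cube([26, 26, 374]);
translate([536, 197, 0]) cube([26, 26, 374]);
translate([232, 514, 0]) cube([26, 26, 374]);
translate([536, 514, 0]) cube([26, 26, 374]);
translate([258, 197, 193]) cube([278, 26, 25]);
translate([258, 514, 193]) cube([278, 26, 25]);
translate([232, 223, 193]) cube([26, 291, 25]);
translate([536, 223, 193]) cube([26, 291, 25]);


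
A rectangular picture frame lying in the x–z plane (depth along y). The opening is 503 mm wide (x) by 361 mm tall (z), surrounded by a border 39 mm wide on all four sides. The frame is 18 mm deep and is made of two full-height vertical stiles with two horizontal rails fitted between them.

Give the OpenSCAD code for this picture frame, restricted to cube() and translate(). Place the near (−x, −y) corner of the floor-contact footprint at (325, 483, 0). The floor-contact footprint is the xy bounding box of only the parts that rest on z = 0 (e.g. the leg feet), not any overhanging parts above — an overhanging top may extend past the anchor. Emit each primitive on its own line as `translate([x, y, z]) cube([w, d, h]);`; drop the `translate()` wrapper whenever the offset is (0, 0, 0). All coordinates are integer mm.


translate([325, 483, 0]) cube([39, 18, 439]);
translate([867, 483, 0]) cube([39, 18, 439]);
translate([364, 483, 0]) cube([503, 18, 39]);
translate([364, 483, 400]) cube([503, 18, 39]);


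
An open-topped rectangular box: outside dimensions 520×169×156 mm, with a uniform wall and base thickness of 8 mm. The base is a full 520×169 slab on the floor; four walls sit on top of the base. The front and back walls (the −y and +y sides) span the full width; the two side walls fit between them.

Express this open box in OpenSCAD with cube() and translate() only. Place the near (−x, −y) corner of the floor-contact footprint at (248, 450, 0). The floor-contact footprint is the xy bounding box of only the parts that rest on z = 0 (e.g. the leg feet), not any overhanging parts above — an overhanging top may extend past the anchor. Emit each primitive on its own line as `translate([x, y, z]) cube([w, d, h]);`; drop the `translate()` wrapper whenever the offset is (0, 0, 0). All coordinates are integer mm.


translate([248, 450, 0]) cube([520, 169, 8]);
translate([248, 450, 8]) cube([520, 8, 148]);
translate([248, 611, 8]) cube([520, 8, 148]);
translate([248, 458, 8]) cube([8, 153, 148]);
translate([760, 458, 8]) cube([8, 153, 148]);


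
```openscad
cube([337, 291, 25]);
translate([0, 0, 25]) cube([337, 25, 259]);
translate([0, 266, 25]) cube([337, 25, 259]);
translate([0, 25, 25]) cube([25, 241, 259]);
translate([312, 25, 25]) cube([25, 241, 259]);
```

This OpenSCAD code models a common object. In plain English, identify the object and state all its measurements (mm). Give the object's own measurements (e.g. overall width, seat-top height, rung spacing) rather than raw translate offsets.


An open-topped rectangular box: outside dimensions 337×291×284 mm, with a uniform wall and base thickness of 25 mm. The base is a full 337×291 slab on the floor; four walls sit on top of the base. The front and back walls (the −y and +y sides) span the full width; the two side walls fit between them.


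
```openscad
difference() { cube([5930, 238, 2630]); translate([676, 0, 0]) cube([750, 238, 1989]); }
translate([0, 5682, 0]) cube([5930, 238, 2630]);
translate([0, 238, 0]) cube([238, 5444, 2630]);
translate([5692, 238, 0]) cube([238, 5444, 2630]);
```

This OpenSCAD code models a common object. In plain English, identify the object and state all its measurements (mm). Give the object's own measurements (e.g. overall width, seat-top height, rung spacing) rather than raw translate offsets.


A single room: four walls, each 2630 mm tall and 238 mm thick, enclosing an outside footprint 5930×5920 mm (x × y), no floor or roof. The front and back walls (−y and +y sides) run the full x-width; the side walls fit between their inner faces. A door opening 750 mm wide and 1989 mm tall is cut through the front wall from the floor up, its −x edge 676 mm from the wall's −x end.


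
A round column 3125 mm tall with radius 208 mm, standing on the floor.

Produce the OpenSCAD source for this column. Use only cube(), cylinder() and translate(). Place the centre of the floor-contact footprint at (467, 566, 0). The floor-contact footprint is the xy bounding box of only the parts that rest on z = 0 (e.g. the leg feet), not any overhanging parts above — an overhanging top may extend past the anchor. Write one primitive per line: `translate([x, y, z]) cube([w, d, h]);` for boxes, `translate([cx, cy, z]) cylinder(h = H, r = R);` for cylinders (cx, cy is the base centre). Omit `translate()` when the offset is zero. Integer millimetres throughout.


translate([467, 566, 0]) cylinder(h = 3125, r = 208);


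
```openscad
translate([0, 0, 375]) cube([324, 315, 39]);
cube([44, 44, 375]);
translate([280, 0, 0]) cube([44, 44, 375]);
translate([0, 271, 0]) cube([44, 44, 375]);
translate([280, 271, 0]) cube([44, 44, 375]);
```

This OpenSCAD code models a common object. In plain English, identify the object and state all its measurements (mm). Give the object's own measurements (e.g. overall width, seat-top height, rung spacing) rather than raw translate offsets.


A simple wooden stool: a rectangular seat 324 mm (x) by 315 mm (y), 39 mm thick, top face at z = 414 mm, on four square legs, each 44×44 mm in cross-section. The legs rest on z = 0, each flush with a corner of the seat.


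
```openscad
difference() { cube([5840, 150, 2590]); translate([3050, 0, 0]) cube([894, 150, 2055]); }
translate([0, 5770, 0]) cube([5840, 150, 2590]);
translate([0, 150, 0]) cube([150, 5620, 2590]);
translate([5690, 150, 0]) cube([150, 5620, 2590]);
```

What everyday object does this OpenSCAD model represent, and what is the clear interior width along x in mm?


A single room. The interior width is 5540 mm.

Four walls enclosing a rectangle with a door in the front wall — a room. Outside width 5840 minus two 150 mm walls gives 5540 mm.


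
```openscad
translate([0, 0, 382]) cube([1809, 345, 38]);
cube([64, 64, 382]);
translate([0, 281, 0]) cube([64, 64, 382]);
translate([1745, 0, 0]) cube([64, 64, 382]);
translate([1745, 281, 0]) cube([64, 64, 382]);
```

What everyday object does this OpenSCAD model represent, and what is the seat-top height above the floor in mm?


A bench. The seat-top height is 420 mm.

A long slab on four corner posts — a bench. The slab sits at z = 382 with thickness 38, so the top is 382 + 38 = 420 mm.


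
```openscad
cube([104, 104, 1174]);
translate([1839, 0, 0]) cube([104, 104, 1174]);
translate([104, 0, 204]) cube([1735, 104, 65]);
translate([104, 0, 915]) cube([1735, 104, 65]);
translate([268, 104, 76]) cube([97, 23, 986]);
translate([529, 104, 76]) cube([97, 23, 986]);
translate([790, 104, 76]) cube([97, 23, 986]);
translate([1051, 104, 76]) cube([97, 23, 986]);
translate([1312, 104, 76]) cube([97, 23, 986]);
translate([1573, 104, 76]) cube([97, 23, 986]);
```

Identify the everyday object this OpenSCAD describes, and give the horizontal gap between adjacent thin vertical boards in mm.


A fence section. The picket gap is 164 mm.

Two posts, two rails, 6 pickets — a fence section. Span 1735 mm holds 6 pickets of 97 mm with 7 equal gaps: ⌊(1735 − 6·97) / 7⌋ = 164 mm.


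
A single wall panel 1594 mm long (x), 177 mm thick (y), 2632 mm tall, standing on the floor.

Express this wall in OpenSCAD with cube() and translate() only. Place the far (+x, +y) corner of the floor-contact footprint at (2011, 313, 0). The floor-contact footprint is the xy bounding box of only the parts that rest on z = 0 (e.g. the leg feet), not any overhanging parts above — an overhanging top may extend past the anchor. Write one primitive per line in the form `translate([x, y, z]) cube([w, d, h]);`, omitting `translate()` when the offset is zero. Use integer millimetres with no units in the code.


translate([417, 136, 0]) cube([1594, 177, 2632]);


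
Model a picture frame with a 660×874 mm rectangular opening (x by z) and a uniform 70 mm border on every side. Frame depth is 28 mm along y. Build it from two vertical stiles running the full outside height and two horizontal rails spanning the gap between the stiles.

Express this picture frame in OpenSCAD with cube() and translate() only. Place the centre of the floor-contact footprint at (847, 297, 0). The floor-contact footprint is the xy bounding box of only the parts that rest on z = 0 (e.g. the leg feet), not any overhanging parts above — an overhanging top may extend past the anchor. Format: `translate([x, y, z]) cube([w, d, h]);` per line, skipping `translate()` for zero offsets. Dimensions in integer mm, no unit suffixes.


translate([447, 283, 0]) cube([70, 28, 1014]);
translate([1177, 283, 0]) cube([70, 28, 1014]);
translate([517, 283, 0]) cube([660, 28, 70]);
translate([517, 283, 944]) cube([660, 28, 70]);


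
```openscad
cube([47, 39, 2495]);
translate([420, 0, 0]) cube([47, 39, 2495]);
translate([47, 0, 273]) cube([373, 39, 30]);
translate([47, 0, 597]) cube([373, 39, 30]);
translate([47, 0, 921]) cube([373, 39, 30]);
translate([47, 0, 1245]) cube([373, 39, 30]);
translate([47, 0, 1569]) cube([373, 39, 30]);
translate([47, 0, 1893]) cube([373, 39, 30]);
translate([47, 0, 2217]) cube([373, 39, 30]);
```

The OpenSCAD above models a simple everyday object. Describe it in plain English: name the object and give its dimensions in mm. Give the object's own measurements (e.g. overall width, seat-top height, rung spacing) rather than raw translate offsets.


A straight ladder. Two 47×39 mm vertical rails, 2495 mm tall, stand 467 mm apart (outside-to-outside) with their front faces coplanar on the −y side. 7 rungs, each 39 mm deep and 30 mm tall, span between the inner faces of the rails, front faces flush with the rails. The lowest rung's underside is at z = 273 mm and rungs are spaced 324 mm apart (underside to underside).


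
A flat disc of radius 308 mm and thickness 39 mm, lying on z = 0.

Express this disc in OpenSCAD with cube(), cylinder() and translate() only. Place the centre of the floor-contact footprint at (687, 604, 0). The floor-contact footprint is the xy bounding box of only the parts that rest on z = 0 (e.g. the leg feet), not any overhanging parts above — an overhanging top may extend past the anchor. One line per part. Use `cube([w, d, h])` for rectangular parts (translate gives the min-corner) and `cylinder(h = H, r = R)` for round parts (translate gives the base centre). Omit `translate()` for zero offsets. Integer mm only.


translate([687, 604, 0]) cylinder(h = 39, r = 308);


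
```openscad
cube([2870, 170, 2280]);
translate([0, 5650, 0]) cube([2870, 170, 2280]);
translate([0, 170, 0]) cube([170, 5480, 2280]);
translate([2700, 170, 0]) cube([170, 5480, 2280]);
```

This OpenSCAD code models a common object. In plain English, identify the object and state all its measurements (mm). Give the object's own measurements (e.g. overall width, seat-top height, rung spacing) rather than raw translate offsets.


The wall frame of a small rectangular building: four walls, each 2280 mm tall and 170 mm thick, enclosing a footprint 2870 mm (x) by 5820 mm (y) outside-to-outside, with no floor or roof. The front and back walls (the −y and +y sides) span the full width; the two side walls fit between them.


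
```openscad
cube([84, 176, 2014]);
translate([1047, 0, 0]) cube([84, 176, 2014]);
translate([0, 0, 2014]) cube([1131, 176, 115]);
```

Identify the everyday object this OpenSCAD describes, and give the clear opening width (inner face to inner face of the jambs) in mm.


A door frame. The clear opening width is 963 mm.

Two 2014 mm tall posts with a header on top — a door frame. The left jamb is 84 mm wide at x = 0; the right jamb starts at x = 1047. The clear opening is 1047 − 84 = 963 mm.


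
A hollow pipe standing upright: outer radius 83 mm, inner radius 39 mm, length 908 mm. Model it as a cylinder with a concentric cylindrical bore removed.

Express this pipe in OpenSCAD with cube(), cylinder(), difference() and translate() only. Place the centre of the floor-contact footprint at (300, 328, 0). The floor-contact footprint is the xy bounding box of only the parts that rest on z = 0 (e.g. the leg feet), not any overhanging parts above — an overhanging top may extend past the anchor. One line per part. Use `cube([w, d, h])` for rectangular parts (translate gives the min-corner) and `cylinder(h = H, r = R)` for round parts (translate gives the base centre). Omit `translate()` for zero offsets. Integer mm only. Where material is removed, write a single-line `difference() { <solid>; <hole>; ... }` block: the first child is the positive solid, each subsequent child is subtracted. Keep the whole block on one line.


difference() { translate([300, 328, 0]) cylinder(h = 908, r = 83); translate([300, 328, 0]) cylinder(h = 908, r = 39); }


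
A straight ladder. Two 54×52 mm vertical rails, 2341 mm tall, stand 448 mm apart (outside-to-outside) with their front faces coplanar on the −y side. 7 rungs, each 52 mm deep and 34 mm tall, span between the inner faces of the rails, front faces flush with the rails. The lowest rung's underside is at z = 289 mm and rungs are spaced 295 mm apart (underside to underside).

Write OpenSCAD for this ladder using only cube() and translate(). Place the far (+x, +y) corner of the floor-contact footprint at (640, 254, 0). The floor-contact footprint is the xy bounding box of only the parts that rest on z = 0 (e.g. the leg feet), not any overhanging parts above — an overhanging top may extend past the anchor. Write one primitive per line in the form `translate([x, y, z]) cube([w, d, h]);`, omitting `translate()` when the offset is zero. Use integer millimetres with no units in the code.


translate([192, 202, 0]) cube([54, 52, 2341]);
translate([586, 202, 0]) cube([54, 52, 2341]);
translate([246, 202, 289]) cube([340, 52, 34]);
translate([246, 202, 584]) cube([340, 52, 34]);
translate([246, 202, 879]) cube([340, 52, 34]);
translate([246, 202, 1174]) cube([340, 52, 34]);
translate([246, 202, 1469]) cube([340, 52, 34]);
translate([246, 202, 1764]) cube([340, 52, 34]);
translate([246, 202, 2059]) cube([340, 52, 34]);


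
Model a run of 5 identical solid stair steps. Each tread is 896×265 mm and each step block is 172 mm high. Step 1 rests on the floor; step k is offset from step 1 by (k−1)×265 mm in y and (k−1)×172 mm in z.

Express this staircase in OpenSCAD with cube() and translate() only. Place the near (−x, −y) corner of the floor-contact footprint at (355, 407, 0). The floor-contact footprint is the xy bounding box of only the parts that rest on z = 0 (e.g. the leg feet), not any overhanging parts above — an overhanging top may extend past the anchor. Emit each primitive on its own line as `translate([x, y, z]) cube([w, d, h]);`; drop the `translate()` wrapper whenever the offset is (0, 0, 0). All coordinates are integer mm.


translate([355, 407, 0]) cube([896, 265, 172]);
translate([355, 672, 172]) cube([896, 265, 172]);
translate([355, 937, 344]) cube([896, 265, 172]);
translate([355, 1202, 516]) cube([896, 265, 172]);
translate([355, 1467, 688]) cube([896, 265, 172]);


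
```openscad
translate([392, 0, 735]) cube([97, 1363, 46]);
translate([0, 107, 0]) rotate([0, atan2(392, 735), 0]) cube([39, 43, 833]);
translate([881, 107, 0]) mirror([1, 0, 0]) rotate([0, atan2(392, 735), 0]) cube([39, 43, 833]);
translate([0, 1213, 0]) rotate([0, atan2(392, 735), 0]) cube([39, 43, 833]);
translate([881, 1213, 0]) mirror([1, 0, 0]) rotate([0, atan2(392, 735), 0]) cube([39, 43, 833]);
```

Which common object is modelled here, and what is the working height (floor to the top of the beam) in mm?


A sawhorse. The overall height is 781 mm.

A beam across two mirrored pairs of raked legs — a sawhorse. The beam's underside is at z = 735 (matching the legs' vertical rise in atan2(392, 735)) and the beam is 46 mm tall, so its top is at 735 + 46 = 781 mm. The raked legs top out at the beam's underside, so that is the highest point.


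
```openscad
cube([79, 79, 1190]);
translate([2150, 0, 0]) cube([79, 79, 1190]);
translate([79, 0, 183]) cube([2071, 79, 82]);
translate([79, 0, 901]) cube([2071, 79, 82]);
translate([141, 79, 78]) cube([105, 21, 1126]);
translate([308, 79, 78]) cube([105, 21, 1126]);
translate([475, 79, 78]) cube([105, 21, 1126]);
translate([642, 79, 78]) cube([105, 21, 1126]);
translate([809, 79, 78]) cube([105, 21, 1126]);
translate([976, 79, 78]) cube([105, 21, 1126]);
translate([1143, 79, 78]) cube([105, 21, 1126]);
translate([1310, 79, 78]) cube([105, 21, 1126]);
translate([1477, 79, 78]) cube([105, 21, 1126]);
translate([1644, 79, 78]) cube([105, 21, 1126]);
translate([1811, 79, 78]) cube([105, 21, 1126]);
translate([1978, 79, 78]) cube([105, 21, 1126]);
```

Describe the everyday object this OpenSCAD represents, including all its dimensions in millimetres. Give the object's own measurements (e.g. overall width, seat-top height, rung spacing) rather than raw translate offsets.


A fence section. Two 79×79 mm posts, 1190 mm tall, stand on the floor with a clear span of 2071 mm between their inner faces. Two horizontal rails of 79×82 mm section span the gap between the posts with their undersides at z = 183 mm and z = 901 mm, flush with the posts' −y face. 12 pickets, each 105 mm wide, 21 mm thick and 1126 mm tall, are fixed to the +y face of the rails with their bottoms at z = 78 mm, spaced across the span with a 62 mm gap after the −x post and between neighbouring pickets, with 67 mm left before the +x post.


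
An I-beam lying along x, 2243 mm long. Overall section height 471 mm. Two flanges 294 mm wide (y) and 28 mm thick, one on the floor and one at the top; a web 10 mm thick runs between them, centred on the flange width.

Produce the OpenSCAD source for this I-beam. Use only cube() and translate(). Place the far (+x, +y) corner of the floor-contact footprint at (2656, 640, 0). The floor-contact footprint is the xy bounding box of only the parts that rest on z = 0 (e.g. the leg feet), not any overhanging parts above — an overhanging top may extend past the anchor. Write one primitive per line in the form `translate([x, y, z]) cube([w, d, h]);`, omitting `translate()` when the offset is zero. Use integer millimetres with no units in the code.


translate([413, 346, 0]) cube([2243, 294, 28]);
translate([413, 488, 28]) cube([2243, 10, 415]);
translate([413, 346, 443]) cube([2243, 294, 28]);


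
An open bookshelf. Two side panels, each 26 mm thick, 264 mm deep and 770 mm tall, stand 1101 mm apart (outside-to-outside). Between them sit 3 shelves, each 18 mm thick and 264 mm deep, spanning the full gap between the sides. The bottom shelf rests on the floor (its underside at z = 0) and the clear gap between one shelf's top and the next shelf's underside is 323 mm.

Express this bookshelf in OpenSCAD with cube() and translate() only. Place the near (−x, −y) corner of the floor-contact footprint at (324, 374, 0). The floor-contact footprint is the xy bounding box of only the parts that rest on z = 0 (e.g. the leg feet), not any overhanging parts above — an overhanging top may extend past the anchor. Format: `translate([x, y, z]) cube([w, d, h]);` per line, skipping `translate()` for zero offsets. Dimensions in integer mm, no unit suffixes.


translate([324, 374, 0]) cube([26, 264, 770]);
translate([1399, 374, 0]) cube([26, 264, 770]);
translate([350, 374, 0]) cube([1049, 264, 18]);
translate([350, 374, 341]) cube([1049, 264, 18]);
translate([350, 374, 682]) cube([1049, 264, 18]);
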